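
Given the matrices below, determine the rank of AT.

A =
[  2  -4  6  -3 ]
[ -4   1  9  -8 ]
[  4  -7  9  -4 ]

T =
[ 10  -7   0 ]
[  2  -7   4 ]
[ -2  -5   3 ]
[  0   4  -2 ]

First compute AT:
[[  0, -28,   8],
 [-56, -56,  47],
 [  8, -40,   7]]
Now row reduce the product.
Swap R1 ↔ R2
R3 ← R3 + (1/7)·R1: [0, -48, 96/7]
R3 ← R3 − (12/7)·R2: [0, 0, 0]
2 nonzero rows, so rank(AT) = 2.

2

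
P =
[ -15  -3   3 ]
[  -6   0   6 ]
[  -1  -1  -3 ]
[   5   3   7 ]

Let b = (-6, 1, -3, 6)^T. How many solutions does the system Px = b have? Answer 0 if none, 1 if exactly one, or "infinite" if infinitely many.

Row reduce the augmented matrix [P | b].
R2 ← R2 − (2/5)·R1: [0, 6/5, 24/5, 17/5]
R3 ← R3 − (1/15)·R1: [0, -4/5, -16/5, -13/5]
R4 ← R4 + (1/3)·R1: [0, 2, 8, 4]
R3 ← R3 + (2/3)·R2: [0, 0, 0, -1/3]
R4 ← R4 − (5/3)·R2: [0, 0, 0, -5/3]
R4 ← R4 − (5)·R3: [0, 0, 0, 0]
The echelon form has 3 nonzero rows; the last pivot sits in the augmented column, so rank(P) = 2 but rank([P|b]) = 3.
Since the ranks differ, the system is inconsistent.
It has no solutions.

0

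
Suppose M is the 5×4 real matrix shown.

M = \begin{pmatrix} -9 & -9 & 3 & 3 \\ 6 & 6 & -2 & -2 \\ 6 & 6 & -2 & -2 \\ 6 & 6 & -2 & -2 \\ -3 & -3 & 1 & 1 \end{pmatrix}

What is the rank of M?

1

Row reduce to echelon form.
R2 ← R2 + (2/3)·R1: [0, 0, 0, 0]
R3 ← R3 + (2/3)·R1: [0, 0, 0, 0]
R4 ← R4 + (2/3)·R1: [0, 0, 0, 0]
R5 ← R5 − (1/3)·R1: [0, 0, 0, 0]
Echelon form has 1 nonzero row, so rank(M) = 1.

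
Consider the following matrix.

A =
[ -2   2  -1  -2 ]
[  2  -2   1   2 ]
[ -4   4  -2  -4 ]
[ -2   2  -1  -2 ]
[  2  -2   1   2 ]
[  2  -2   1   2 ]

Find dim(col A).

1

Row reduce to echelon form.
R2 ← R2 + R1: [0, 0, 0, 0]
R3 ← R3 − (2)·R1: [0, 0, 0, 0]
R4 ← R4 − R1: [0, 0, 0, 0]
R5 ← R5 + R1: [0, 0, 0, 0]
R6 ← R6 + R1: [0, 0, 0, 0]
Echelon form has 1 nonzero row, so rank(A) = 1.
The column space has dimension equal to the rank: 1.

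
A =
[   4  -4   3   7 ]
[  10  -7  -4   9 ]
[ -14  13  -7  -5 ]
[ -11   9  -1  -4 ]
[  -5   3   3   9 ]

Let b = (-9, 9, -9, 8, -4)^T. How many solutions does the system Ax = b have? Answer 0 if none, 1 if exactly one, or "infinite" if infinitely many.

0

Row reduce the augmented matrix [A | b].
R2 ← R2 − (5/2)·R1: [0, 3, -23/2, -17/2, 63/2]
R3 ← R3 + (7/2)·R1: [0, -1, 7/2, 39/2, -81/2]
R4 ← R4 + (11/4)·R1: [0, -2, 29/4, 61/4, -67/4]
R5 ← R5 + (5/4)·R1: [0, -2, 27/4, 71/4, -61/4]
R3 ← R3 + (1/3)·R2: [0, 0, -1/3, 50/3, -30]
R4 ← R4 + (2/3)·R2: [0, 0, -5/12, 115/12, 17/4]
R5 ← R5 + (2/3)·R2: [0, 0, -11/12, 145/12, 23/4]
R4 ← R4 − (5/4)·R3: [0, 0, 0, -45/4, 167/4]
R5 ← R5 − (11/4)·R3: [0, 0, 0, -135/4, 353/4]
R5 ← R5 − (3)·R4: [0, 0, 0, 0, -37]
The echelon form has 5 nonzero rows; the last pivot sits in the augmented column, so rank(A) = 4 but rank([A|b]) = 5.
Since the ranks differ, the system is inconsistent.
It has no solutions.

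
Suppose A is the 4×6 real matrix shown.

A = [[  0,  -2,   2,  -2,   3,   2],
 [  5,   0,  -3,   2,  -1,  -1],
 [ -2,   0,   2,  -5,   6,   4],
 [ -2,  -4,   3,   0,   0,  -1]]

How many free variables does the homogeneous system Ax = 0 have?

Row reduce to echelon form.
Swap R1 ↔ R2
R3 ← R3 + (2/5)·R1: [0, 0, 4/5, -21/5, 28/5, 18/5]
R4 ← R4 + (2/5)·R1: [0, -4, 9/5, 4/5, -2/5, -7/5]
R4 ← R4 − (2)·R2: [0, 0, -11/5, 24/5, -32/5, -27/5]
R4 ← R4 + (11/4)·R3: [0, 0, 0, -27/4, 9, 9/2]
4 nonzero rows, so rank(A) = 4.
A has 6 columns; by rank–nullity, nullity = 6 − 4 = 2.

2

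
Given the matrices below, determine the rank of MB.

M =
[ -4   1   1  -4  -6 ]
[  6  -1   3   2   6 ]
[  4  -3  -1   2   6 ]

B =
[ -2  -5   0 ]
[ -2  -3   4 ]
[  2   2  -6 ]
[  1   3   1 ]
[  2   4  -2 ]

First compute MB:
[[ -8, -17,   6],
 [ 10,   9, -32],
 [ 10,  17, -16]]
Now row reduce the product.
R2 ← R2 + (5/4)·R1: [0, -49/4, -49/2]
R3 ← R3 + (5/4)·R1: [0, -17/4, -17/2]
R3 ← R3 − (17/49)·R2: [0, 0, 0]
2 nonzero rows, so rank(MB) = 2.

2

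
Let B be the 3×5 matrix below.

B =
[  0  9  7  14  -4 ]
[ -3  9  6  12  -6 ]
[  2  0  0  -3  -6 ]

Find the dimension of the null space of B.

Row reduce to echelon form.
Swap R1 ↔ R2
R3 ← R3 + (2/3)·R1: [0, 6, 4, 5, -10]
R3 ← R3 − (2/3)·R2: [0, 0, -2/3, -13/3, -22/3]
3 nonzero rows, so rank(B) = 3.
B has 5 columns; by rank–nullity, nullity = 5 − 3 = 2.

2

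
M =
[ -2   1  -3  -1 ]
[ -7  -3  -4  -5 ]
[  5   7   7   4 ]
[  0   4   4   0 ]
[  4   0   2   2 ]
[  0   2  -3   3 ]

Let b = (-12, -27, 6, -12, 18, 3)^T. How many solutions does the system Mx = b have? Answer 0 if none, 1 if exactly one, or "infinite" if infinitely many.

Row reduce the augmented matrix [M | b].
R2 ← R2 − (7/2)·R1: [0, -13/2, 13/2, -3/2, 15]
R3 ← R3 + (5/2)·R1: [0, 19/2, -1/2, 3/2, -24]
R5 ← R5 + (2)·R1: [0, 2, -4, 0, -6]
R3 ← R3 + (19/13)·R2: [0, 0, 9, -9/13, -27/13]
R4 ← R4 + (8/13)·R2: [0, 0, 8, -12/13, -36/13]
R5 ← R5 + (4/13)·R2: [0, 0, -2, -6/13, -18/13]
R6 ← R6 + (4/13)·R2: [0, 0, -1, 33/13, 99/13]
R4 ← R4 − (8/9)·R3: [0, 0, 0, -4/13, -12/13]
R5 ← R5 + (2/9)·R3: [0, 0, 0, -8/13, -24/13]
R6 ← R6 + (1/9)·R3: [0, 0, 0, 32/13, 96/13]
R5 ← R5 − (2)·R4: [0, 0, 0, 0, 0]
R6 ← R6 + (8)·R4: [0, 0, 0, 0, 0]
The echelon form has 4 nonzero rows, and every pivot lies in the first 4 columns, so rank(M) = rank([M|b]) = 4.
The system is consistent.
rank = 4 = number of unknowns, so the solution is unique.

1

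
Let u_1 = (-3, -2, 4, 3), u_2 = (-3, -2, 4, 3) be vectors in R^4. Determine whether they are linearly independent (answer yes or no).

no

Form the matrix with these vectors as rows and row reduce.
R2 ← R2 − R1: [0, 0, 0, 0]
1 nonzero row, so the 2 vectors span a space of dimension 1.
Since 1 < 2, the vectors are linearly dependent.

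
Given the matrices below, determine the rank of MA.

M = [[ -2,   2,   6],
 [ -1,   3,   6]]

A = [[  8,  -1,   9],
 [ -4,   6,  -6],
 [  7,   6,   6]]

2

First compute MA:
[[ 18,  50,   6],
 [ 22,  55,   9]]
Now row reduce the product.
R2 ← R2 − (11/9)·R1: [0, -55/9, 5/3]
2 nonzero rows, so rank(MA) = 2.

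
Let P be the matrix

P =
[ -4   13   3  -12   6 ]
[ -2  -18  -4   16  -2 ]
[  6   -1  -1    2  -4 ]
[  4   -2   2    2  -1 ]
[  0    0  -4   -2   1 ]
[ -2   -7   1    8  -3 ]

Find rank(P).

5

Row reduce to echelon form.
R2 ← R2 − (1/2)·R1: [0, -49/2, -11/2, 22, -5]
R3 ← R3 + (3/2)·R1: [0, 37/2, 7/2, -16, 5]
R4 ← R4 + R1: [0, 11, 5, -10, 5]
R6 ← R6 − (1/2)·R1: [0, -27/2, -1/2, 14, -6]
R3 ← R3 + (37/49)·R2: [0, 0, -32/49, 30/49, 60/49]
R4 ← R4 + (22/49)·R2: [0, 0, 124/49, -6/49, 135/49]
R6 ← R6 − (27/49)·R2: [0, 0, 124/49, 92/49, -159/49]
R4 ← R4 + (31/8)·R3: [0, 0, 0, 9/4, 15/2]
R5 ← R5 − (49/8)·R3: [0, 0, 0, -23/4, -13/2]
R6 ← R6 + (31/8)·R3: [0, 0, 0, 17/4, 3/2]
R5 ← R5 + (23/9)·R4: [0, 0, 0, 0, 38/3]
R6 ← R6 − (17/9)·R4: [0, 0, 0, 0, -38/3]
R6 ← R6 + R5: [0, 0, 0, 0, 0]
Echelon form has 5 nonzero rows, so rank(P) = 5.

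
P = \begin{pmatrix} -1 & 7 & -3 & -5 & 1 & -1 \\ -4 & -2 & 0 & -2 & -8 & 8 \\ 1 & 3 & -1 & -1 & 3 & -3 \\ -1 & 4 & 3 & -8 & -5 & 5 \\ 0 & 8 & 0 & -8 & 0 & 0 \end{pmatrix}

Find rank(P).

Row reduce to echelon form.
R2 ← R2 − (4)·R1: [0, -30, 12, 18, -12, 12]
R3 ← R3 + R1: [0, 10, -4, -6, 4, -4]
R4 ← R4 − R1: [0, -3, 6, -3, -6, 6]
R3 ← R3 + (1/3)·R2: [0, 0, 0, 0, 0, 0]
R4 ← R4 − (1/10)·R2: [0, 0, 24/5, -24/5, -24/5, 24/5]
R5 ← R5 + (4/15)·R2: [0, 0, 16/5, -16/5, -16/5, 16/5]
Swap R3 ↔ R4
R5 ← R5 − (2/3)·R3: [0, 0, 0, 0, 0, 0]
Echelon form has 3 nonzero rows, so rank(P) = 3.

3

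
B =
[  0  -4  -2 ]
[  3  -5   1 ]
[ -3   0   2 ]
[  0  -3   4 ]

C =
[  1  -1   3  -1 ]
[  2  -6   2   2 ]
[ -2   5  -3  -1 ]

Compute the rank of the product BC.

First compute BC:
[[ -4,  14,  -2,  -6],
 [ -9,  32,  -4, -14],
 [ -7,  13, -15,   1],
 [-14,  38, -18, -10]]
Now row reduce the product.
R2 ← R2 − (9/4)·R1: [0, 1/2, 1/2, -1/2]
R3 ← R3 − (7/4)·R1: [0, -23/2, -23/2, 23/2]
R4 ← R4 − (7/2)·R1: [0, -11, -11, 11]
R3 ← R3 + (23)·R2: [0, 0, 0, 0]
R4 ← R4 + (22)·R2: [0, 0, 0, 0]
2 nonzero rows, so rank(BC) = 2.

2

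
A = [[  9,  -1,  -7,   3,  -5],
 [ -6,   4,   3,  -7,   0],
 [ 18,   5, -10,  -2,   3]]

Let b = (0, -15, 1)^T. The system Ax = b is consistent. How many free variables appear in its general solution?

2

Row reduce the augmented matrix [A | b].
R2 ← R2 + (2/3)·R1: [0, 10/3, -5/3, -5, -10/3, -15]
R3 ← R3 − (2)·R1: [0, 7, 4, -8, 13, 1]
R3 ← R3 − (21/10)·R2: [0, 0, 15/2, 5/2, 20, 65/2]
The echelon form has 3 nonzero rows, and every pivot lies in the first 5 columns, so rank(A) = rank([A|b]) = 3.
The system is consistent.
Free variables = (unknowns) − (rank) = 5 − 3 = 2.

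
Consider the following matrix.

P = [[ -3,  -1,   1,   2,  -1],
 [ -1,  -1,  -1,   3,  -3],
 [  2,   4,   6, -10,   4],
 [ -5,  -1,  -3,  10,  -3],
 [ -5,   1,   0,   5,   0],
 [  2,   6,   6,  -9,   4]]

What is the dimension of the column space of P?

Row reduce to echelon form.
R2 ← R2 − (1/3)·R1: [0, -2/3, -4/3, 7/3, -8/3]
R3 ← R3 + (2/3)·R1: [0, 10/3, 20/3, -26/3, 10/3]
R4 ← R4 − (5/3)·R1: [0, 2/3, -14/3, 20/3, -4/3]
R5 ← R5 − (5/3)·R1: [0, 8/3, -5/3, 5/3, 5/3]
R6 ← R6 + (2/3)·R1: [0, 16/3, 20/3, -23/3, 10/3]
R3 ← R3 + (5)·R2: [0, 0, 0, 3, -10]
R4 ← R4 + R2: [0, 0, -6, 9, -4]
R5 ← R5 + (4)·R2: [0, 0, -7, 11, -9]
R6 ← R6 + (8)·R2: [0, 0, -4, 11, -18]
Swap R3 ↔ R4
R5 ← R5 − (7/6)·R3: [0, 0, 0, 1/2, -13/3]
R6 ← R6 − (2/3)·R3: [0, 0, 0, 5, -46/3]
R5 ← R5 − (1/6)·R4: [0, 0, 0, 0, -8/3]
R6 ← R6 − (5/3)·R4: [0, 0, 0, 0, 4/3]
R6 ← R6 + (1/2)·R5: [0, 0, 0, 0, 0]
Echelon form has 5 nonzero rows, so rank(P) = 5.
The column space has dimension equal to the rank: 5.

5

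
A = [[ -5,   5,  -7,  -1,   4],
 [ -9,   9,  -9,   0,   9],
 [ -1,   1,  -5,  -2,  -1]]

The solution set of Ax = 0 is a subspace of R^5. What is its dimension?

3

Row reduce to echelon form.
R2 ← R2 − (9/5)·R1: [0, 0, 18/5, 9/5, 9/5]
R3 ← R3 − (1/5)·R1: [0, 0, -18/5, -9/5, -9/5]
R3 ← R3 + R2: [0, 0, 0, 0, 0]
2 nonzero rows, so rank(A) = 2.
A has 5 columns; by rank–nullity, nullity = 5 − 2 = 3.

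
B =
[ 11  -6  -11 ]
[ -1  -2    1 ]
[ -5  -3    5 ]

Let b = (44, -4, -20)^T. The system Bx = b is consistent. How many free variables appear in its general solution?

1

Row reduce the augmented matrix [B | b].
R2 ← R2 + (1/11)·R1: [0, -28/11, 0, 0]
R3 ← R3 + (5/11)·R1: [0, -63/11, 0, 0]
R3 ← R3 − (9/4)·R2: [0, 0, 0, 0]
The echelon form has 2 nonzero rows, and every pivot lies in the first 3 columns, so rank(B) = rank([B|b]) = 2.
The system is consistent.
Free variables = (unknowns) − (rank) = 3 − 2 = 1.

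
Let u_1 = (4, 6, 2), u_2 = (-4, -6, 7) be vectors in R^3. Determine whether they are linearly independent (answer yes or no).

yes

Form the matrix with these vectors as rows and row reduce.
R2 ← R2 + R1: [0, 0, 9]
2 nonzero rows, so the 2 vectors span a space of dimension 2.
Since 2 = 2, the vectors are linearly independent.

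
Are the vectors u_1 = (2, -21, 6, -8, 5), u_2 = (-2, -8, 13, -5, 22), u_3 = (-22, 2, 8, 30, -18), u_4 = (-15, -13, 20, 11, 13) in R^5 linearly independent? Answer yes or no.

Form the matrix with these vectors as rows and row reduce.
R2 ← R2 + R1: [0, -29, 19, -13, 27]
R3 ← R3 + (11)·R1: [0, -229, 74, -58, 37]
R4 ← R4 + (15/2)·R1: [0, -341/2, 65, -49, 101/2]
R3 ← R3 − (229/29)·R2: [0, 0, -2205/29, 1295/29, -5110/29]
R4 ← R4 − (341/58)·R2: [0, 0, -2709/58, 1591/58, -3139/29]
R4 ← R4 − (43/70)·R3: [0, 0, 0, 0, 0]
3 nonzero rows, so the 4 vectors span a space of dimension 3.
Since 3 < 4, the vectors are linearly dependent.

no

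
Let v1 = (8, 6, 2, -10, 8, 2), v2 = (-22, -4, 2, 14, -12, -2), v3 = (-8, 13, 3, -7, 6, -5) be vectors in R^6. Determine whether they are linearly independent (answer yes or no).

yes

Form the matrix with these vectors as rows and row reduce.
R2 ← R2 + (11/4)·R1: [0, 25/2, 15/2, -27/2, 10, 7/2]
R3 ← R3 + R1: [0, 19, 5, -17, 14, -3]
R3 ← R3 − (38/25)·R2: [0, 0, -32/5, 88/25, -6/5, -208/25]
3 nonzero rows, so the 3 vectors span a space of dimension 3.
Since 3 = 3, the vectors are linearly independent.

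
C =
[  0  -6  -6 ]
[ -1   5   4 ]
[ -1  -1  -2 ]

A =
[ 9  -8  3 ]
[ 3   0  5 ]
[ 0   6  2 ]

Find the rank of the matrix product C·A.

First compute CA:
[[-18, -36, -42],
 [  6,  32,  30],
 [-12,  -4, -12]]
Now row reduce the product.
R2 ← R2 + (1/3)·R1: [0, 20, 16]
R3 ← R3 − (2/3)·R1: [0, 20, 16]
R3 ← R3 − R2: [0, 0, 0]
2 nonzero rows, so rank(CA) = 2.

2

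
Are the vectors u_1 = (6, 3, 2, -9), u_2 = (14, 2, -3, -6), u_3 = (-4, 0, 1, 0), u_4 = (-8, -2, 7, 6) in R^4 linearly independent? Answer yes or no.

no

Form the matrix with these vectors as rows and row reduce.
R2 ← R2 − (7/3)·R1: [0, -5, -23/3, 15]
R3 ← R3 + (2/3)·R1: [0, 2, 7/3, -6]
R4 ← R4 + (4/3)·R1: [0, 2, 29/3, -6]
R3 ← R3 + (2/5)·R2: [0, 0, -11/15, 0]
R4 ← R4 + (2/5)·R2: [0, 0, 33/5, 0]
R4 ← R4 + (9)·R3: [0, 0, 0, 0]
3 nonzero rows, so the 4 vectors span a space of dimension 3.
Since 3 < 4, the vectors are linearly dependent.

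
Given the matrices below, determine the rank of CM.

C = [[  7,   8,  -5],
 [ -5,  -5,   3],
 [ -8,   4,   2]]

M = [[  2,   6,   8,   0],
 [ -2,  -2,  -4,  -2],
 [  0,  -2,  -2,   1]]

First compute CM:
[[ -2,  36,  34, -21],
 [  0, -26, -26,  13],
 [-24, -60, -84,  -6]]
Now row reduce the product.
R3 ← R3 − (12)·R1: [0, -492, -492, 246]
R3 ← R3 − (246/13)·R2: [0, 0, 0, 0]
2 nonzero rows, so rank(CM) = 2.

2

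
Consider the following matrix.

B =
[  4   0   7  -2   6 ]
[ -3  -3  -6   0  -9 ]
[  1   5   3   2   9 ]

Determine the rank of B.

2

Row reduce to echelon form.
R2 ← R2 + (3/4)·R1: [0, -3, -3/4, -3/2, -9/2]
R3 ← R3 − (1/4)·R1: [0, 5, 5/4, 5/2, 15/2]
R3 ← R3 + (5/3)·R2: [0, 0, 0, 0, 0]
Echelon form has 2 nonzero rows, so rank(B) = 2.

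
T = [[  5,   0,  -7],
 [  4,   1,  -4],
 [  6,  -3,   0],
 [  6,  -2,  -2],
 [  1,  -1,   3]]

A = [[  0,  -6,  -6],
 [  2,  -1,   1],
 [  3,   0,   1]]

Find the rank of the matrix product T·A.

First compute TA:
[[-21, -30, -37],
 [-10, -25, -27],
 [ -6, -33, -39],
 [-10, -34, -40],
 [  7,  -5,  -4]]
Now row reduce the product.
R2 ← R2 − (10/21)·R1: [0, -75/7, -197/21]
R3 ← R3 − (2/7)·R1: [0, -171/7, -199/7]
R4 ← R4 − (10/21)·R1: [0, -138/7, -470/21]
R5 ← R5 + (1/3)·R1: [0, -15, -49/3]
R3 ← R3 − (57/25)·R2: [0, 0, -176/25]
R4 ← R4 − (46/25)·R2: [0, 0, -128/25]
R5 ← R5 − (7/5)·R2: [0, 0, -16/5]
R4 ← R4 − (8/11)·R3: [0, 0, 0]
R5 ← R5 − (5/11)·R3: [0, 0, 0]
3 nonzero rows, so rank(TA) = 3.

3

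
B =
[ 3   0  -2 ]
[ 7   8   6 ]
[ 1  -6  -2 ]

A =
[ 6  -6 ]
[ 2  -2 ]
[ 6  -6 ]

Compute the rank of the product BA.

First compute BA:
[[  6,  -6],
 [ 94, -94],
 [-18,  18]]
Now row reduce the product.
R2 ← R2 − (47/3)·R1: [0, 0]
R3 ← R3 + (3)·R1: [0, 0]
1 nonzero row, so rank(BA) = 1.

1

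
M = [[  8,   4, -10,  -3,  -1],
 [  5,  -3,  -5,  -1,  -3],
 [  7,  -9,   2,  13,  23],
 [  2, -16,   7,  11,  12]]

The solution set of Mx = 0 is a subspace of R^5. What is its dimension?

Row reduce to echelon form.
R2 ← R2 − (5/8)·R1: [0, -11/2, 5/4, 7/8, -19/8]
R3 ← R3 − (7/8)·R1: [0, -25/2, 43/4, 125/8, 191/8]
R4 ← R4 − (1/4)·R1: [0, -17, 19/2, 47/4, 49/4]
R3 ← R3 − (25/11)·R2: [0, 0, 87/11, 150/11, 322/11]
R4 ← R4 − (34/11)·R2: [0, 0, 62/11, 199/22, 431/22]
R4 ← R4 − (62/87)·R3: [0, 0, 0, -39/58, -221/174]
4 nonzero rows, so rank(M) = 4.
M has 5 columns; by rank–nullity, nullity = 5 − 4 = 1.

1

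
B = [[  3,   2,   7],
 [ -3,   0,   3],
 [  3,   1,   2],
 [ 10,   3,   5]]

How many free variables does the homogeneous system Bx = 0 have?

1

Row reduce to echelon form.
R2 ← R2 + R1: [0, 2, 10]
R3 ← R3 − R1: [0, -1, -5]
R4 ← R4 − (10/3)·R1: [0, -11/3, -55/3]
R3 ← R3 + (1/2)·R2: [0, 0, 0]
R4 ← R4 + (11/6)·R2: [0, 0, 0]
2 nonzero rows, so rank(B) = 2.
B has 3 columns; by rank–nullity, nullity = 3 − 2 = 1.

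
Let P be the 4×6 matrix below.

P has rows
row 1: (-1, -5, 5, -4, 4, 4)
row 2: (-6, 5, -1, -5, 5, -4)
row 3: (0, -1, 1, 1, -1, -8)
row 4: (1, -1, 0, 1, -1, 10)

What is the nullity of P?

2

Row reduce to echelon form.
R2 ← R2 − (6)·R1: [0, 35, -31, 19, -19, -28]
R4 ← R4 + R1: [0, -6, 5, -3, 3, 14]
R3 ← R3 + (1/35)·R2: [0, 0, 4/35, 54/35, -54/35, -44/5]
R4 ← R4 + (6/35)·R2: [0, 0, -11/35, 9/35, -9/35, 46/5]
R4 ← R4 + (11/4)·R3: [0, 0, 0, 9/2, -9/2, -15]
4 nonzero rows, so rank(P) = 4.
P has 6 columns; by rank–nullity, nullity = 6 − 4 = 2.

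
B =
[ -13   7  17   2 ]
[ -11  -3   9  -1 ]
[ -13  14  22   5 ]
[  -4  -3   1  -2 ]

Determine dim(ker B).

0

Row reduce to echelon form.
R2 ← R2 − (11/13)·R1: [0, -116/13, -70/13, -35/13]
R3 ← R3 − R1: [0, 7, 5, 3]
R4 ← R4 − (4/13)·R1: [0, -67/13, -55/13, -34/13]
R3 ← R3 + (91/116)·R2: [0, 0, 45/58, 103/116]
R4 ← R4 − (67/116)·R2: [0, 0, -65/58, -123/116]
R4 ← R4 + (13/9)·R3: [0, 0, 0, 2/9]
4 nonzero rows, so rank(B) = 4.
B has 4 columns; by rank–nullity, nullity = 4 − 4 = 0.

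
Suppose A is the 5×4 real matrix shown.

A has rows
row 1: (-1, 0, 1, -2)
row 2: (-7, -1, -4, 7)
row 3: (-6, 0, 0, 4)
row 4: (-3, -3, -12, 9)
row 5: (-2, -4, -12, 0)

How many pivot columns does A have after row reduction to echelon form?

Row reduce to echelon form.
R2 ← R2 − (7)·R1: [0, -1, -11, 21]
R3 ← R3 − (6)·R1: [0, 0, -6, 16]
R4 ← R4 − (3)·R1: [0, -3, -15, 15]
R5 ← R5 − (2)·R1: [0, -4, -14, 4]
R4 ← R4 − (3)·R2: [0, 0, 18, -48]
R5 ← R5 − (4)·R2: [0, 0, 30, -80]
R4 ← R4 + (3)·R3: [0, 0, 0, 0]
R5 ← R5 + (5)·R3: [0, 0, 0, 0]
Echelon form has 3 nonzero rows, so rank(A) = 3.
Each nonzero row contributes one pivot column: 3 pivot columns.

3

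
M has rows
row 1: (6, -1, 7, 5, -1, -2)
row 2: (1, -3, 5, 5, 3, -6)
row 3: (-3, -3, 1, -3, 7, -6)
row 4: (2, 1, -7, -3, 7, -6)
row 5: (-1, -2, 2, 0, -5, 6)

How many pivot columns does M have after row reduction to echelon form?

Row reduce to echelon form.
R2 ← R2 − (1/6)·R1: [0, -17/6, 23/6, 25/6, 19/6, -17/3]
R3 ← R3 + (1/2)·R1: [0, -7/2, 9/2, -1/2, 13/2, -7]
R4 ← R4 − (1/3)·R1: [0, 4/3, -28/3, -14/3, 22/3, -16/3]
R5 ← R5 + (1/6)·R1: [0, -13/6, 19/6, 5/6, -31/6, 17/3]
R3 ← R3 − (21/17)·R2: [0, 0, -4/17, -96/17, 44/17, 0]
R4 ← R4 + (8/17)·R2: [0, 0, -128/17, -46/17, 150/17, -8]
R5 ← R5 − (13/17)·R2: [0, 0, 4/17, -40/17, -129/17, 10]
R4 ← R4 − (32)·R3: [0, 0, 0, 178, -74, -8]
R5 ← R5 + R3: [0, 0, 0, -8, -5, 10]
R5 ← R5 + (4/89)·R4: [0, 0, 0, 0, -741/89, 858/89]
Echelon form has 5 nonzero rows, so rank(M) = 5.
Each nonzero row contributes one pivot column: 5 pivot columns.

5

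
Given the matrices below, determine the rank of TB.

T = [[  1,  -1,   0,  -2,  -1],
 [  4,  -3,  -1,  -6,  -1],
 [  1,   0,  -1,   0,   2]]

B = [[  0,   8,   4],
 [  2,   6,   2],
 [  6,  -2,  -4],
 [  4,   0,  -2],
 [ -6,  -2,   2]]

2

First compute TB:
[[ -4,   4,   4],
 [-30,  18,  24],
 [-18,   6,  12]]
Now row reduce the product.
R2 ← R2 − (15/2)·R1: [0, -12, -6]
R3 ← R3 − (9/2)·R1: [0, -12, -6]
R3 ← R3 − R2: [0, 0, 0]
2 nonzero rows, so rank(TB) = 2.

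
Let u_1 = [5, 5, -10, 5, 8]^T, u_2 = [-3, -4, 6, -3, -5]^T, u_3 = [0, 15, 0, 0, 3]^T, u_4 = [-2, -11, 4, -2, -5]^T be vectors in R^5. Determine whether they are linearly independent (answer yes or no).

no

Form the matrix with these vectors as rows and row reduce.
R2 ← R2 + (3/5)·R1: [0, -1, 0, 0, -1/5]
R4 ← R4 + (2/5)·R1: [0, -9, 0, 0, -9/5]
R3 ← R3 + (15)·R2: [0, 0, 0, 0, 0]
R4 ← R4 − (9)·R2: [0, 0, 0, 0, 0]
2 nonzero rows, so the 4 vectors span a space of dimension 2.
Since 2 < 4, the vectors are linearly dependent.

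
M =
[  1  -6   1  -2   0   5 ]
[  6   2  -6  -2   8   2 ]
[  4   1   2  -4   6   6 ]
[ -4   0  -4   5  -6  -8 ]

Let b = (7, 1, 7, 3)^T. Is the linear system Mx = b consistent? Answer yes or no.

no

Row reduce the augmented matrix [M | b].
R2 ← R2 − (6)·R1: [0, 38, -12, 10, 8, -28, -41]
R3 ← R3 − (4)·R1: [0, 25, -2, 4, 6, -14, -21]
R4 ← R4 + (4)·R1: [0, -24, 0, -3, -6, 12, 31]
R3 ← R3 − (25/38)·R2: [0, 0, 112/19, -49/19, 14/19, 84/19, 227/38]
R4 ← R4 + (12/19)·R2: [0, 0, -144/19, 63/19, -18/19, -108/19, 97/19]
R4 ← R4 + (9/7)·R3: [0, 0, 0, 0, 0, 0, 179/14]
The echelon form has 4 nonzero rows; the last pivot sits in the augmented column, so rank(M) = 3 but rank([M|b]) = 4.
Since the ranks differ, the system is inconsistent.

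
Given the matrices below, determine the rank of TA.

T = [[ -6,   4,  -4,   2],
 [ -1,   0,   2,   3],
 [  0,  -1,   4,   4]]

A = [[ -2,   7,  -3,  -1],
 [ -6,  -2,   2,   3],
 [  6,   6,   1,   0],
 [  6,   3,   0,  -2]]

2

First compute TA:
[[-24, -68,  22,  14],
 [ 32,  14,   5,  -5],
 [ 54,  38,   2, -11]]
Now row reduce the product.
R2 ← R2 + (4/3)·R1: [0, -230/3, 103/3, 41/3]
R3 ← R3 + (9/4)·R1: [0, -115, 103/2, 41/2]
R3 ← R3 − (3/2)·R2: [0, 0, 0, 0]
2 nonzero rows, so rank(TA) = 2.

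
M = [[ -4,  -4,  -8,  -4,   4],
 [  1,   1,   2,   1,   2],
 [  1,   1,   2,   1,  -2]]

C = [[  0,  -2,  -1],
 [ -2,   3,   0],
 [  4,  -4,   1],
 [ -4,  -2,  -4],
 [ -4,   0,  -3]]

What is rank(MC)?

First compute MC:
[[-24,  36,   0],
 [ -6,  -9,  -9],
 [ 10,  -9,   3]]
Now row reduce the product.
R2 ← R2 − (1/4)·R1: [0, -18, -9]
R3 ← R3 + (5/12)·R1: [0, 6, 3]
R3 ← R3 + (1/3)·R2: [0, 0, 0]
2 nonzero rows, so rank(MC) = 2.

2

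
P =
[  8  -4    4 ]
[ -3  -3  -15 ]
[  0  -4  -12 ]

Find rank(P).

2

Row reduce to echelon form.
R2 ← R2 + (3/8)·R1: [0, -9/2, -27/2]
R3 ← R3 − (8/9)·R2: [0, 0, 0]
Echelon form has 2 nonzero rows, so rank(P) = 2.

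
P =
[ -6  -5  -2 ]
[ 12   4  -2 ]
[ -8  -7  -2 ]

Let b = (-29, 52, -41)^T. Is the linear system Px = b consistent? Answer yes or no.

yes

Row reduce the augmented matrix [P | b].
R2 ← R2 + (2)·R1: [0, -6, -6, -6]
R3 ← R3 − (4/3)·R1: [0, -1/3, 2/3, -7/3]
R3 ← R3 − (1/18)·R2: [0, 0, 1, -2]
The echelon form has 3 nonzero rows, and every pivot lies in the first 3 columns, so rank(P) = rank([P|b]) = 3.
The system is consistent.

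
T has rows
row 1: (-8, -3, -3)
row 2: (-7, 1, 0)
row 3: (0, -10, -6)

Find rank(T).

Row reduce to echelon form.
R2 ← R2 − (7/8)·R1: [0, 29/8, 21/8]
R3 ← R3 + (80/29)·R2: [0, 0, 36/29]
Echelon form has 3 nonzero rows, so rank(T) = 3.

3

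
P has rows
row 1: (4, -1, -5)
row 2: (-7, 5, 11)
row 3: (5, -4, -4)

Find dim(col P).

Row reduce to echelon form.
R2 ← R2 + (7/4)·R1: [0, 13/4, 9/4]
R3 ← R3 − (5/4)·R1: [0, -11/4, 9/4]
R3 ← R3 + (11/13)·R2: [0, 0, 54/13]
Echelon form has 3 nonzero rows, so rank(P) = 3.
The column space has dimension equal to the rank: 3.

3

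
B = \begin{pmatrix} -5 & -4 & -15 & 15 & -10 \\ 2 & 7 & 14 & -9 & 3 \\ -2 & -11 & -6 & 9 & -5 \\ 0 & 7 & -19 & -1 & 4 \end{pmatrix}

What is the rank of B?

4

Row reduce to echelon form.
R2 ← R2 + (2/5)·R1: [0, 27/5, 8, -3, -1]
R3 ← R3 − (2/5)·R1: [0, -47/5, 0, 3, -1]
R3 ← R3 + (47/27)·R2: [0, 0, 376/27, -20/9, -74/27]
R4 ← R4 − (35/27)·R2: [0, 0, -793/27, 26/9, 143/27]
R4 ← R4 + (793/376)·R3: [0, 0, 0, -169/94, -91/188]
Echelon form has 4 nonzero rows, so rank(B) = 4.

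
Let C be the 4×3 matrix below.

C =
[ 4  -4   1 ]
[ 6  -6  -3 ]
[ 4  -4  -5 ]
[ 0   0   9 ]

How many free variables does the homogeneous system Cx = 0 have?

Row reduce to echelon form.
R2 ← R2 − (3/2)·R1: [0, 0, -9/2]
R3 ← R3 − R1: [0, 0, -6]
R3 ← R3 − (4/3)·R2: [0, 0, 0]
R4 ← R4 + (2)·R2: [0, 0, 0]
2 nonzero rows, so rank(C) = 2.
C has 3 columns; by rank–nullity, nullity = 3 − 2 = 1.

1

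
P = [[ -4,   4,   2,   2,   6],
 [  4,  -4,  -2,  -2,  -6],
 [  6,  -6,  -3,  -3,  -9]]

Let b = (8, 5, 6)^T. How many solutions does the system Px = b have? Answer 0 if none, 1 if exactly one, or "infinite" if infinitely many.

Row reduce the augmented matrix [P | b].
R2 ← R2 + R1: [0, 0, 0, 0, 0, 13]
R3 ← R3 + (3/2)·R1: [0, 0, 0, 0, 0, 18]
R3 ← R3 − (18/13)·R2: [0, 0, 0, 0, 0, 0]
The echelon form has 2 nonzero rows; the last pivot sits in the augmented column, so rank(P) = 1 but rank([P|b]) = 2.
Since the ranks differ, the system is inconsistent.
It has no solutions.

0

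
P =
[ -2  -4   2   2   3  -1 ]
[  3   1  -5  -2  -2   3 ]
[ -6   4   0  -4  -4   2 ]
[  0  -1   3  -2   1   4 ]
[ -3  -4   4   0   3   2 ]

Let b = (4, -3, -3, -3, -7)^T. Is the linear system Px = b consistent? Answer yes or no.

Row reduce the augmented matrix [P | b].
R2 ← R2 + (3/2)·R1: [0, -5, -2, 1, 5/2, 3/2, 3]
R3 ← R3 − (3)·R1: [0, 16, -6, -10, -13, 5, -15]
R5 ← R5 − (3/2)·R1: [0, 2, 1, -3, -3/2, 7/2, -13]
R3 ← R3 + (16/5)·R2: [0, 0, -62/5, -34/5, -5, 49/5, -27/5]
R4 ← R4 − (1/5)·R2: [0, 0, 17/5, -11/5, 1/2, 37/10, -18/5]
R5 ← R5 + (2/5)·R2: [0, 0, 1/5, -13/5, -1/2, 41/10, -59/5]
R4 ← R4 + (17/62)·R3: [0, 0, 0, -126/31, -27/31, 198/31, -315/62]
R5 ← R5 + (1/62)·R3: [0, 0, 0, -84/31, -18/31, 132/31, -737/62]
R5 ← R5 − (2/3)·R4: [0, 0, 0, 0, 0, 0, -17/2]
The echelon form has 5 nonzero rows; the last pivot sits in the augmented column, so rank(P) = 4 but rank([P|b]) = 5.
Since the ranks differ, the system is inconsistent.

no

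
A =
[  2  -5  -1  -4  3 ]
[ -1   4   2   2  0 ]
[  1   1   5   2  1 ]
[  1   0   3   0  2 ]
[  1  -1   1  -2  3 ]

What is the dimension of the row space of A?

3

Row reduce to echelon form.
R2 ← R2 + (1/2)·R1: [0, 3/2, 3/2, 0, 3/2]
R3 ← R3 − (1/2)·R1: [0, 7/2, 11/2, 4, -1/2]
R4 ← R4 − (1/2)·R1: [0, 5/2, 7/2, 2, 1/2]
R5 ← R5 − (1/2)·R1: [0, 3/2, 3/2, 0, 3/2]
R3 ← R3 − (7/3)·R2: [0, 0, 2, 4, -4]
R4 ← R4 − (5/3)·R2: [0, 0, 1, 2, -2]
R5 ← R5 − R2: [0, 0, 0, 0, 0]
R4 ← R4 − (1/2)·R3: [0, 0, 0, 0, 0]
Echelon form has 3 nonzero rows, so rank(A) = 3.
The row space has dimension equal to the rank: 3.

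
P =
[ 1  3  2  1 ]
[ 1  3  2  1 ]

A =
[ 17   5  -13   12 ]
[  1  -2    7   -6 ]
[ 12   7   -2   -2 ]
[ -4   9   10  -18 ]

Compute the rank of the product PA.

First compute PA:
[[ 40,  22,  14, -28],
 [ 40,  22,  14, -28]]
Now row reduce the product.
R2 ← R2 − R1: [0, 0, 0, 0]
1 nonzero row, so rank(PA) = 1.

1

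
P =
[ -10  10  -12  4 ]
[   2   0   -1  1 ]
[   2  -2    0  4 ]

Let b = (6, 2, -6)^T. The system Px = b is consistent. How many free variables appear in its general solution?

Row reduce the augmented matrix [P | b].
R2 ← R2 + (1/5)·R1: [0, 2, -17/5, 9/5, 16/5]
R3 ← R3 + (1/5)·R1: [0, 0, -12/5, 24/5, -24/5]
The echelon form has 3 nonzero rows, and every pivot lies in the first 4 columns, so rank(P) = rank([P|b]) = 3.
The system is consistent.
Free variables = (unknowns) − (rank) = 4 − 3 = 1.

1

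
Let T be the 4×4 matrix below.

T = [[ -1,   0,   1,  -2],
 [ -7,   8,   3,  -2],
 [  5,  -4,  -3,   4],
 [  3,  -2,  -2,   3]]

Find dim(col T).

2

Row reduce to echelon form.
R2 ← R2 − (7)·R1: [0, 8, -4, 12]
R3 ← R3 + (5)·R1: [0, -4, 2, -6]
R4 ← R4 + (3)·R1: [0, -2, 1, -3]
R3 ← R3 + (1/2)·R2: [0, 0, 0, 0]
R4 ← R4 + (1/4)·R2: [0, 0, 0, 0]
Echelon form has 2 nonzero rows, so rank(T) = 2.
The column space has dimension equal to the rank: 2.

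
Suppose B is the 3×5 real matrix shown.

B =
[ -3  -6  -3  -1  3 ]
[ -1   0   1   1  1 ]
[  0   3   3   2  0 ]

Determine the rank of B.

2

Row reduce to echelon form.
R2 ← R2 − (1/3)·R1: [0, 2, 2, 4/3, 0]
R3 ← R3 − (3/2)·R2: [0, 0, 0, 0, 0]
Echelon form has 2 nonzero rows, so rank(B) = 2.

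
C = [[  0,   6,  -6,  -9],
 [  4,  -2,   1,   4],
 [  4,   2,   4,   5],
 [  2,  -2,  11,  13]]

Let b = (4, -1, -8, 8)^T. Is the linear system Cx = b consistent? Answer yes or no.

Row reduce the augmented matrix [C | b].
Swap R1 ↔ R2
R3 ← R3 − R1: [0, 4, 3, 1, -7]
R4 ← R4 − (1/2)·R1: [0, -1, 21/2, 11, 17/2]
R3 ← R3 − (2/3)·R2: [0, 0, 7, 7, -29/3]
R4 ← R4 + (1/6)·R2: [0, 0, 19/2, 19/2, 55/6]
R4 ← R4 − (19/14)·R3: [0, 0, 0, 0, 156/7]
The echelon form has 4 nonzero rows; the last pivot sits in the augmented column, so rank(C) = 3 but rank([C|b]) = 4.
Since the ranks differ, the system is inconsistent.

no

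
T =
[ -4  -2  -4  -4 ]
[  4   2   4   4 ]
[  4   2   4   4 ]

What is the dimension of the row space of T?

1

Row reduce to echelon form.
R2 ← R2 + R1: [0, 0, 0, 0]
R3 ← R3 + R1: [0, 0, 0, 0]
Echelon form has 1 nonzero row, so rank(T) = 1.
The row space has dimension equal to the rank: 1.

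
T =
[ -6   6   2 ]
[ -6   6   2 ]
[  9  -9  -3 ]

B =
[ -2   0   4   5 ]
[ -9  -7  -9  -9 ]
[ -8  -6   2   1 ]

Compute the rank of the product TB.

1

First compute TB:
[[-58, -54, -74, -82],
 [-58, -54, -74, -82],
 [ 87,  81, 111, 123]]
Now row reduce the product.
R2 ← R2 − R1: [0, 0, 0, 0]
R3 ← R3 + (3/2)·R1: [0, 0, 0, 0]
1 nonzero row, so rank(TB) = 1.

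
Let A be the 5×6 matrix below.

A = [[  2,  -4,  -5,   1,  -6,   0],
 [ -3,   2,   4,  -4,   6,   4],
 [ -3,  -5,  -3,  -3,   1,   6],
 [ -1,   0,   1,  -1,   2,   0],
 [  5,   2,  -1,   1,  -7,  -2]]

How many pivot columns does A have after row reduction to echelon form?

Row reduce to echelon form.
R2 ← R2 + (3/2)·R1: [0, -4, -7/2, -5/2, -3, 4]
R3 ← R3 + (3/2)·R1: [0, -11, -21/2, -3/2, -8, 6]
R4 ← R4 + (1/2)·R1: [0, -2, -3/2, -1/2, -1, 0]
R5 ← R5 − (5/2)·R1: [0, 12, 23/2, -3/2, 8, -2]
R3 ← R3 − (11/4)·R2: [0, 0, -7/8, 43/8, 1/4, -5]
R4 ← R4 − (1/2)·R2: [0, 0, 1/4, 3/4, 1/2, -2]
R5 ← R5 + (3)·R2: [0, 0, 1, -9, -1, 10]
R4 ← R4 + (2/7)·R3: [0, 0, 0, 16/7, 4/7, -24/7]
R5 ← R5 + (8/7)·R3: [0, 0, 0, -20/7, -5/7, 30/7]
R5 ← R5 + (5/4)·R4: [0, 0, 0, 0, 0, 0]
Echelon form has 4 nonzero rows, so rank(A) = 4.
Each nonzero row contributes one pivot column: 4 pivot columns.

4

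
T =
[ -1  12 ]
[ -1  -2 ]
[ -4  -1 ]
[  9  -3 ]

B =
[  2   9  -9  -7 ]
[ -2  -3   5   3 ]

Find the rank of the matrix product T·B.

First compute TB:
[[-26, -45,  69,  43],
 [  2,  -3,  -1,   1],
 [ -6, -33,  31,  25],
 [ 24,  90, -96, -72]]
Now row reduce the product.
R2 ← R2 + (1/13)·R1: [0, -84/13, 56/13, 56/13]
R3 ← R3 − (3/13)·R1: [0, -294/13, 196/13, 196/13]
R4 ← R4 + (12/13)·R1: [0, 630/13, -420/13, -420/13]
R3 ← R3 − (7/2)·R2: [0, 0, 0, 0]
R4 ← R4 + (15/2)·R2: [0, 0, 0, 0]
2 nonzero rows, so rank(TB) = 2.

2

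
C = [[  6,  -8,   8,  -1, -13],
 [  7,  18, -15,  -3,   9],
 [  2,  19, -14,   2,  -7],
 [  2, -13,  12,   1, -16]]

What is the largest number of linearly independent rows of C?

4

Row reduce to echelon form.
R2 ← R2 − (7/6)·R1: [0, 82/3, -73/3, -11/6, 145/6]
R3 ← R3 − (1/3)·R1: [0, 65/3, -50/3, 7/3, -8/3]
R4 ← R4 − (1/3)·R1: [0, -31/3, 28/3, 4/3, -35/3]
R3 ← R3 − (65/82)·R2: [0, 0, 215/82, 621/164, -3579/164]
R4 ← R4 + (31/82)·R2: [0, 0, 11/82, 105/164, -415/164]
R4 ← R4 − (11/215)·R3: [0, 0, 0, 96/215, -304/215]
Echelon form has 4 nonzero rows, so rank(C) = 4.
The rank gives the maximum number of linearly independent rows: 4.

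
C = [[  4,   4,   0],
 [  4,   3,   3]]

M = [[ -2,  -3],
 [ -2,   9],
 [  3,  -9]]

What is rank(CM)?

First compute CM:
[[-16,  24],
 [ -5, -12]]
Now row reduce the product.
R2 ← R2 − (5/16)·R1: [0, -39/2]
2 nonzero rows, so rank(CM) = 2.

2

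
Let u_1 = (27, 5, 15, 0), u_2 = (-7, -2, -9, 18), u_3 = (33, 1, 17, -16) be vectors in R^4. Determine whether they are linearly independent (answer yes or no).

Form the matrix with these vectors as rows and row reduce.
R2 ← R2 + (7/27)·R1: [0, -19/27, -46/9, 18]
R3 ← R3 − (11/9)·R1: [0, -46/9, -4/3, -16]
R3 ← R3 − (138/19)·R2: [0, 0, 680/19, -2788/19]
3 nonzero rows, so the 3 vectors span a space of dimension 3.
Since 3 = 3, the vectors are linearly independent.

yes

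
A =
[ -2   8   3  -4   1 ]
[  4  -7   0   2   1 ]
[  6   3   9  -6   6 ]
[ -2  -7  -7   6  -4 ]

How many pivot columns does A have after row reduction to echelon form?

Row reduce to echelon form.
R2 ← R2 + (2)·R1: [0, 9, 6, -6, 3]
R3 ← R3 + (3)·R1: [0, 27, 18, -18, 9]
R4 ← R4 − R1: [0, -15, -10, 10, -5]
R3 ← R3 − (3)·R2: [0, 0, 0, 0, 0]
R4 ← R4 + (5/3)·R2: [0, 0, 0, 0, 0]
Echelon form has 2 nonzero rows, so rank(A) = 2.
Each nonzero row contributes one pivot column: 2 pivot columns.

2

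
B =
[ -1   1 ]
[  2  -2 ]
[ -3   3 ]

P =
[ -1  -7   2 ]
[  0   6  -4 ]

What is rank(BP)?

1

First compute BP:
[[  1,  13,  -6],
 [ -2, -26,  12],
 [  3,  39, -18]]
Now row reduce the product.
R2 ← R2 + (2)·R1: [0, 0, 0]
R3 ← R3 − (3)·R1: [0, 0, 0]
1 nonzero row, so rank(BP) = 1.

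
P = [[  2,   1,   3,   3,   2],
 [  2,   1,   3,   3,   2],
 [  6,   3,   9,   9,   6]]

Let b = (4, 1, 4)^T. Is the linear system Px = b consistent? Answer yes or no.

no

Row reduce the augmented matrix [P | b].
R2 ← R2 − R1: [0, 0, 0, 0, 0, -3]
R3 ← R3 − (3)·R1: [0, 0, 0, 0, 0, -8]
R3 ← R3 − (8/3)·R2: [0, 0, 0, 0, 0, 0]
The echelon form has 2 nonzero rows; the last pivot sits in the augmented column, so rank(P) = 1 but rank([P|b]) = 2.
Since the ranks differ, the system is inconsistent.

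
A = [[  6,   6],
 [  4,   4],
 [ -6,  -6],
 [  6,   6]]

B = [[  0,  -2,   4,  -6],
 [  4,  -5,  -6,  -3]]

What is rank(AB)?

1

First compute AB:
[[ 24, -42, -12, -54],
 [ 16, -28,  -8, -36],
 [-24,  42,  12,  54],
 [ 24, -42, -12, -54]]
Now row reduce the product.
R2 ← R2 − (2/3)·R1: [0, 0, 0, 0]
R3 ← R3 + R1: [0, 0, 0, 0]
R4 ← R4 − R1: [0, 0, 0, 0]
1 nonzero row, so rank(AB) = 1.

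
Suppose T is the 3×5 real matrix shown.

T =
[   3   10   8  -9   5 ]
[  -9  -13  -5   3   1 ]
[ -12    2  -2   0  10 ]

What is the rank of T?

3

Row reduce to echelon form.
R2 ← R2 + (3)·R1: [0, 17, 19, -24, 16]
R3 ← R3 + (4)·R1: [0, 42, 30, -36, 30]
R3 ← R3 − (42/17)·R2: [0, 0, -288/17, 396/17, -162/17]
Echelon form has 3 nonzero rows, so rank(T) = 3.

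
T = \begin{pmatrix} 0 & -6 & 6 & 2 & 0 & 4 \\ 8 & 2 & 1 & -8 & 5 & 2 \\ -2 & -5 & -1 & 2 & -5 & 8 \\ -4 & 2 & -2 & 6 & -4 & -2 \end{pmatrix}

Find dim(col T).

4

Row reduce to echelon form.
Swap R1 ↔ R2
R3 ← R3 + (1/4)·R1: [0, -9/2, -3/4, 0, -15/4, 17/2]
R4 ← R4 + (1/2)·R1: [0, 3, -3/2, 2, -3/2, -1]
R3 ← R3 − (3/4)·R2: [0, 0, -21/4, -3/2, -15/4, 11/2]
R4 ← R4 + (1/2)·R2: [0, 0, 3/2, 3, -3/2, 1]
R4 ← R4 + (2/7)·R3: [0, 0, 0, 18/7, -18/7, 18/7]
Echelon form has 4 nonzero rows, so rank(T) = 4.
The column space has dimension equal to the rank: 4.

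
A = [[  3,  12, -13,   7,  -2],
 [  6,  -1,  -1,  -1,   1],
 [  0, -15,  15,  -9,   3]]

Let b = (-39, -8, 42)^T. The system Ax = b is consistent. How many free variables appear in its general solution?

3

Row reduce the augmented matrix [A | b].
R2 ← R2 − (2)·R1: [0, -25, 25, -15, 5, 70]
R3 ← R3 − (3/5)·R2: [0, 0, 0, 0, 0, 0]
The echelon form has 2 nonzero rows, and every pivot lies in the first 5 columns, so rank(A) = rank([A|b]) = 2.
The system is consistent.
Free variables = (unknowns) − (rank) = 5 − 2 = 3.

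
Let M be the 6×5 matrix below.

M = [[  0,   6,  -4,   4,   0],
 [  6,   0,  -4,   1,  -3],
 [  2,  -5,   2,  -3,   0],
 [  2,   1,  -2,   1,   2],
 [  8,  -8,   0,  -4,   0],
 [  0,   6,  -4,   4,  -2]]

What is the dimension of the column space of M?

3

Row reduce to echelon form.
Swap R1 ↔ R2
R3 ← R3 − (1/3)·R1: [0, -5, 10/3, -10/3, 1]
R4 ← R4 − (1/3)·R1: [0, 1, -2/3, 2/3, 3]
R5 ← R5 − (4/3)·R1: [0, -8, 16/3, -16/3, 4]
R3 ← R3 + (5/6)·R2: [0, 0, 0, 0, 1]
R4 ← R4 − (1/6)·R2: [0, 0, 0, 0, 3]
R5 ← R5 + (4/3)·R2: [0, 0, 0, 0, 4]
R6 ← R6 − R2: [0, 0, 0, 0, -2]
R4 ← R4 − (3)·R3: [0, 0, 0, 0, 0]
R5 ← R5 − (4)·R3: [0, 0, 0, 0, 0]
R6 ← R6 + (2)·R3: [0, 0, 0, 0, 0]
Echelon form has 3 nonzero rows, so rank(M) = 3.
The column space has dimension equal to the rank: 3.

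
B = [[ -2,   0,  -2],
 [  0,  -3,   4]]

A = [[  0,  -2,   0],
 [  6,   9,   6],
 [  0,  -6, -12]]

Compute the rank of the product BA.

2

First compute BA:
[[  0,  16,  24],
 [-18, -51, -66]]
Now row reduce the product.
Swap R1 ↔ R2
2 nonzero rows, so rank(BA) = 2.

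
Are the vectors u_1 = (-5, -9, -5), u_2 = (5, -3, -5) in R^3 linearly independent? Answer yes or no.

Form the matrix with these vectors as rows and row reduce.
R2 ← R2 + R1: [0, -12, -10]
2 nonzero rows, so the 2 vectors span a space of dimension 2.
Since 2 = 2, the vectors are linearly independent.

yes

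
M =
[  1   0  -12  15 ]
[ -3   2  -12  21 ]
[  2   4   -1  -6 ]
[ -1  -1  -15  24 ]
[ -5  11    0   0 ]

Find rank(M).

Row reduce to echelon form.
R2 ← R2 + (3)·R1: [0, 2, -48, 66]
R3 ← R3 − (2)·R1: [0, 4, 23, -36]
R4 ← R4 + R1: [0, -1, -27, 39]
R5 ← R5 + (5)·R1: [0, 11, -60, 75]
R3 ← R3 − (2)·R2: [0, 0, 119, -168]
R4 ← R4 + (1/2)·R2: [0, 0, -51, 72]
R5 ← R5 − (11/2)·R2: [0, 0, 204, -288]
R4 ← R4 + (3/7)·R3: [0, 0, 0, 0]
R5 ← R5 − (12/7)·R3: [0, 0, 0, 0]
Echelon form has 3 nonzero rows, so rank(M) = 3.

3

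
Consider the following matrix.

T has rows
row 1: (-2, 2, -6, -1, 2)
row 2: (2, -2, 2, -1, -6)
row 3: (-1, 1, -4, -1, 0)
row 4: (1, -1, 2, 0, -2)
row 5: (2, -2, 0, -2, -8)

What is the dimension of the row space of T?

Row reduce to echelon form.
R2 ← R2 + R1: [0, 0, -4, -2, -4]
R3 ← R3 − (1/2)·R1: [0, 0, -1, -1/2, -1]
R4 ← R4 + (1/2)·R1: [0, 0, -1, -1/2, -1]
R5 ← R5 + R1: [0, 0, -6, -3, -6]
R3 ← R3 − (1/4)·R2: [0, 0, 0, 0, 0]
R4 ← R4 − (1/4)·R2: [0, 0, 0, 0, 0]
R5 ← R5 − (3/2)·R2: [0, 0, 0, 0, 0]
Echelon form has 2 nonzero rows, so rank(T) = 2.
The row space has dimension equal to the rank: 2.

2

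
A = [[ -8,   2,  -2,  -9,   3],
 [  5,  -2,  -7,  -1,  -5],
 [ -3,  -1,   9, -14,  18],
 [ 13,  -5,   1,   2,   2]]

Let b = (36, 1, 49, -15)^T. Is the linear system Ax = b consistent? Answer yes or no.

Row reduce the augmented matrix [A | b].
R2 ← R2 + (5/8)·R1: [0, -3/4, -33/4, -53/8, -25/8, 47/2]
R3 ← R3 − (3/8)·R1: [0, -7/4, 39/4, -85/8, 135/8, 71/2]
R4 ← R4 + (13/8)·R1: [0, -7/4, -9/4, -101/8, 55/8, 87/2]
R3 ← R3 − (7/3)·R2: [0, 0, 29, 29/6, 145/6, -58/3]
R4 ← R4 − (7/3)·R2: [0, 0, 17, 17/6, 85/6, -34/3]
R4 ← R4 − (17/29)·R3: [0, 0, 0, 0, 0, 0]
The echelon form has 3 nonzero rows, and every pivot lies in the first 5 columns, so rank(A) = rank([A|b]) = 3.
The system is consistent.

yes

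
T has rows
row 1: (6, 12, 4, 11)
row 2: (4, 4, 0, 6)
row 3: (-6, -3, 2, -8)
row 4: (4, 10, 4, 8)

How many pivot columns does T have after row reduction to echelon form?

Row reduce to echelon form.
R2 ← R2 − (2/3)·R1: [0, -4, -8/3, -4/3]
R3 ← R3 + R1: [0, 9, 6, 3]
R4 ← R4 − (2/3)·R1: [0, 2, 4/3, 2/3]
R3 ← R3 + (9/4)·R2: [0, 0, 0, 0]
R4 ← R4 + (1/2)·R2: [0, 0, 0, 0]
Echelon form has 2 nonzero rows, so rank(T) = 2.
Each nonzero row contributes one pivot column: 2 pivot columns.

2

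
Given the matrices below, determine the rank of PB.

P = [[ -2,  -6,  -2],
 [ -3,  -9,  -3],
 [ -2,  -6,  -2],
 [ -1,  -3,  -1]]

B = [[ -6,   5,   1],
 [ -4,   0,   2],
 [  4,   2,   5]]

First compute PB:
[[ 28, -14, -24],
 [ 42, -21, -36],
 [ 28, -14, -24],
 [ 14,  -7, -12]]
Now row reduce the product.
R2 ← R2 − (3/2)·R1: [0, 0, 0]
R3 ← R3 − R1: [0, 0, 0]
R4 ← R4 − (1/2)·R1: [0, 0, 0]
1 nonzero row, so rank(PB) = 1.

1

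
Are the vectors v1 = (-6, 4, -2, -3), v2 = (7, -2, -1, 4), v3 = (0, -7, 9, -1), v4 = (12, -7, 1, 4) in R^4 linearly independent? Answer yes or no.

no

Form the matrix with these vectors as rows and row reduce.
R2 ← R2 + (7/6)·R1: [0, 8/3, -10/3, 1/2]
R4 ← R4 + (2)·R1: [0, 1, -3, -2]
R3 ← R3 + (21/8)·R2: [0, 0, 1/4, 5/16]
R4 ← R4 − (3/8)·R2: [0, 0, -7/4, -35/16]
R4 ← R4 + (7)·R3: [0, 0, 0, 0]
3 nonzero rows, so the 4 vectors span a space of dimension 3.
Since 3 < 4, the vectors are linearly dependent.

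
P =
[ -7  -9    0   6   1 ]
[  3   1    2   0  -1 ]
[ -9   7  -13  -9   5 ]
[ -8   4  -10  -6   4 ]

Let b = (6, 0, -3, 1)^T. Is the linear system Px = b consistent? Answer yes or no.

Row reduce the augmented matrix [P | b].
R2 ← R2 + (3/7)·R1: [0, -20/7, 2, 18/7, -4/7, 18/7]
R3 ← R3 − (9/7)·R1: [0, 130/7, -13, -117/7, 26/7, -75/7]
R4 ← R4 − (8/7)·R1: [0, 100/7, -10, -90/7, 20/7, -41/7]
R3 ← R3 + (13/2)·R2: [0, 0, 0, 0, 0, 6]
R4 ← R4 + (5)·R2: [0, 0, 0, 0, 0, 7]
R4 ← R4 − (7/6)·R3: [0, 0, 0, 0, 0, 0]
The echelon form has 3 nonzero rows; the last pivot sits in the augmented column, so rank(P) = 2 but rank([P|b]) = 3.
Since the ranks differ, the system is inconsistent.

no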